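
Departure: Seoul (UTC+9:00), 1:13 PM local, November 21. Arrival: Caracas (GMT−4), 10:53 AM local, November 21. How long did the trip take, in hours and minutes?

10 hours 40 minutes

Departure in UTC: 1:13 PM − 9:00 = 4:13 AM on Nov 21.
Arrival in UTC: 10:53 AM + 4:00 = 2:53 PM on Nov 21.
Elapsed = 2:53 PM − 4:13 AM = 10 hours 40 minutes.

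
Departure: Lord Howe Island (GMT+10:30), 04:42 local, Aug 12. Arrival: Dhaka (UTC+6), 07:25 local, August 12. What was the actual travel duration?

Departure in UTC: 04:42 − 10:30 = 18:12 on Aug 11.
Arrival in UTC: 07:25 − 6:00 = 01:25 on Aug 12.
Elapsed = 01:25 − 18:12 (+1 day) = 7 hours 13 minutes.

7 hours 13 minutes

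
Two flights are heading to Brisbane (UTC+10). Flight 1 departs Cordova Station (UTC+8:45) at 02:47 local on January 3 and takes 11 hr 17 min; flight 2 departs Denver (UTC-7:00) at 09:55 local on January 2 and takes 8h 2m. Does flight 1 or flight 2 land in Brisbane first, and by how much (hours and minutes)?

the second, by 4 hours 22 minutes

Flight 1 in UTC: 02:47 − 8:45 = 18:02 on Jan 2.
+11 hours and 17 minutes → arrive 05:19 UTC on Jan 3.
Flight 2 in UTC: 09:55 + 7:00 = 16:55 on Jan 2.
+8 hours and 2 minutes → arrive 00:57 UTC on Jan 3.
Flight 2 lands earlier by 4 hours 22 minutes.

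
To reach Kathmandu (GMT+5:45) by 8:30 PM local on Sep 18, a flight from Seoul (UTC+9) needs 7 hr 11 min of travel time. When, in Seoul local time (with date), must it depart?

4:34 PM on Sep 18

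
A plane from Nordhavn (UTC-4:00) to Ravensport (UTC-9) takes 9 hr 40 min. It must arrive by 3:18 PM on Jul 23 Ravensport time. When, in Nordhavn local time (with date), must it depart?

Target arrival in UTC: 3:18 PM + 9:00 = 12:18 AM on Jul 24.
Subtract 9 hours and 40 minutes → departure 2:38 PM UTC on Jul 23.
Nordhavn is UTC−4:00: 2:38 PM − 4:00 = 10:38 AM on Jul 23.

10:38 AM on Jul 23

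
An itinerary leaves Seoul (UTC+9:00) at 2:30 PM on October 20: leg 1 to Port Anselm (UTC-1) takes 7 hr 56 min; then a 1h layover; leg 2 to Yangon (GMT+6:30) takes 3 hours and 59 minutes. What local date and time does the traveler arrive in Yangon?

12:55 AM on October 21

Convert departure to UTC: 2:30 PM − 9:00 = 5:30 AM UTC on Oct 20.
Add 7 hours 56 minutes leg 1 → 1:26 PM UTC.
Add 1 hour layover in Port Anselm → 2:26 PM UTC.
Add 3 hours and 59 minutes leg 2 → 6:25 PM UTC.
Yangon is UTC+6:30, so local arrival = 6:25 PM + 6:30 = 12:55 AM on Oct 21.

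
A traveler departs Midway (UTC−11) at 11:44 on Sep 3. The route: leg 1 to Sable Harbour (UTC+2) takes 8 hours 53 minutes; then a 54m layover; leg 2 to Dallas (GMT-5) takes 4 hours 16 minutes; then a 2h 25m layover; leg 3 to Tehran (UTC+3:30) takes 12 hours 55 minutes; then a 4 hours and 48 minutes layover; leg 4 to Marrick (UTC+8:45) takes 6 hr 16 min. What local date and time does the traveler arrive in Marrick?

Convert departure to UTC: 11:44 + 11:00 = 22:44 UTC on Sep 3.
Add 8 hours 53 minutes leg 1 → 07:37 UTC (Sep 4).
Add 54 minutes layover in Sable Harbour → 08:31 UTC.
Add 4 hours 16 minutes leg 2 → 12:47 UTC.
Add 2 hours and 25 minutes layover in Dallas → 15:12 UTC.
Add 12 hours 55 minutes leg 3 → 04:07 UTC (Sep 5).
Add 4 hours 48 minutes layover in Tehran → 08:55 UTC.
Add 6 hours 16 minutes leg 4 → 15:11 UTC.
Marrick is UTC+8:45, so local arrival = 15:11 + 8:45 = 23:56 on Sep 5.

23:56 on Sep 5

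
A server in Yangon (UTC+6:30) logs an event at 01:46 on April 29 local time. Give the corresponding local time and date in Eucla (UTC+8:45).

04:01 on April 29

Eucla is 2:15 ahead of Yangon.
Shift by the zone difference: 01:46 + 2:15 = 04:01 on Apr 29 in Eucla.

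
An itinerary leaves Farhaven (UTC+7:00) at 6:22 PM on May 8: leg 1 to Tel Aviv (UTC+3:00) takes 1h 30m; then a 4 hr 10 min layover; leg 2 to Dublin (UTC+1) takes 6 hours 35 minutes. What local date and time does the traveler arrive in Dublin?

Convert departure to UTC: 6:22 PM − 7:00 = 11:22 AM UTC on May 8.
Add 1 hour and 30 minutes leg 1 → 12:52 PM UTC.
Add 4 hours 10 minutes layover in Tel Aviv → 5:02 PM UTC.
Add 6 hours 35 minutes leg 2 → 11:37 PM UTC.
Dublin is UTC+1:00, so local arrival = 11:37 PM + 1:00 = 12:37 AM on May 9.

12:37 AM on May 9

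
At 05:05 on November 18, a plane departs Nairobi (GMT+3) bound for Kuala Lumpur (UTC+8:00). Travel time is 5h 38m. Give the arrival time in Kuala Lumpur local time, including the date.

15:43 on November 18

Convert departure to UTC: 05:05 − 3:00 = 02:05 UTC on Nov 18.
Add 5 hours and 38 minutes travel time → 07:43 UTC.
Kuala Lumpur is UTC+8:00, so local arrival = 07:43 + 8:00 = 15:43 on Nov 18.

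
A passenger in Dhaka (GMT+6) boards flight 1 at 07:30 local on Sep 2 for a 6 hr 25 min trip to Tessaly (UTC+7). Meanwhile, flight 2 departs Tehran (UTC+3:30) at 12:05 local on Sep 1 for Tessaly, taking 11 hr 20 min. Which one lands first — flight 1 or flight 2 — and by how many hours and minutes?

Flight 1 in UTC: 07:30 − 6:00 = 01:30 on Sep 2.
+6 hours 25 minutes → arrive 07:55 UTC on Sep 2.
Flight 2 in UTC: 12:05 − 3:30 = 08:35 on Sep 1.
+11 hours 20 minutes → arrive 19:55 UTC on Sep 1.
Flight 2 lands earlier by 12 hours.

the second, by 12 hours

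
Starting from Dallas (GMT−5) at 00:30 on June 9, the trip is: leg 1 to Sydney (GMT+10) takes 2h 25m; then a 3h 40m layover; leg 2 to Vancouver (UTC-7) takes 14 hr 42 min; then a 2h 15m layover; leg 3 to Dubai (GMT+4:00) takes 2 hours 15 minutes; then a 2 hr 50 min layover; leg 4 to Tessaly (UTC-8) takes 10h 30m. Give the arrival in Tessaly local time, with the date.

12:07 on June 10

Convert departure to UTC: 00:30 + 5:00 = 05:30 UTC on Jun 9.
Add 2 hours and 25 minutes leg 1 → 07:55 UTC.
Add 3 hours 40 minutes layover in Sydney → 11:35 UTC.
Add 14 hours and 42 minutes leg 2 → 02:17 UTC (Jun 10).
Add 2 hours 15 minutes layover in Vancouver → 04:32 UTC.
Add 2 hours and 15 minutes leg 3 → 06:47 UTC.
Add 2 hours 50 minutes layover in Dubai → 09:37 UTC.
Add 10 hours and 30 minutes leg 4 → 20:07 UTC.
Tessaly is UTC−8:00, so local arrival = 20:07 − 8:00 = 12:07 on Jun 10.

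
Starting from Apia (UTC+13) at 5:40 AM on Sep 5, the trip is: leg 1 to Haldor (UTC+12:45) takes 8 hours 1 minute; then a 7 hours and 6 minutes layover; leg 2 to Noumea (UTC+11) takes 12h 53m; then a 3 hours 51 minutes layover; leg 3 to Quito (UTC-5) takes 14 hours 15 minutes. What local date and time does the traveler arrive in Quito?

9:46 AM on September 6

Convert departure to UTC: 5:40 AM − 13:00 = 4:40 PM UTC on Sep 4.
Add 8 hours 1 minute leg 1 → 12:41 AM UTC (Sep 5).
Add 7 hours and 6 minutes layover in Haldor → 7:47 AM UTC.
Add 12 hours 53 minutes leg 2 → 8:40 PM UTC.
Add 3 hours and 51 minutes layover in Noumea → 12:31 AM UTC (Sep 6).
Add 14 hours 15 minutes leg 3 → 2:46 PM UTC.
Quito is UTC−5:00, so local arrival = 2:46 PM − 5:00 = 9:46 AM on Sep 6.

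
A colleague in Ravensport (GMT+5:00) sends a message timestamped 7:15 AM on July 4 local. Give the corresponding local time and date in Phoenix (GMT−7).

In UTC: 7:15 AM − 5:00 = 2:15 AM on Jul 4.
Phoenix is UTC−7:00: 2:15 AM − 7:00 = 7:15 PM on Jul 3.

7:15 PM on July 3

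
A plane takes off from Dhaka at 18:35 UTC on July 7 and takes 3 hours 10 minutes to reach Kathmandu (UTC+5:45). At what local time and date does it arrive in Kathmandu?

Departure is given in UTC: 18:35 on Jul 7.
Add 3 hours and 10 minutes → 21:45 UTC.
Kathmandu is UTC+5:45: 21:45 + 5:45 = 03:30 on Jul 8.

03:30 on Jul 8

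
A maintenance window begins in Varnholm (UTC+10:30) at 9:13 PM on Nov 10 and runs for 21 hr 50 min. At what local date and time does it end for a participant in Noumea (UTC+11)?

7:33 PM on November 11

Convert start to UTC: 9:13 PM − 10:30 = 10:43 AM UTC on Nov 10.
Add 21 hours and 50 minutes duration → 8:33 AM UTC (Nov 11).
Noumea is UTC+11:00, so local end time = 8:33 AM + 11:00 = 7:33 PM on Nov 11.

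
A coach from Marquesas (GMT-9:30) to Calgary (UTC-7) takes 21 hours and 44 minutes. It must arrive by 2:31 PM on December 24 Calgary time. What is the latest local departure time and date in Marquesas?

Target arrival in UTC: 2:31 PM + 7:00 = 9:31 PM on Dec 24.
Subtract 21 hours and 44 minutes → departure 11:47 PM UTC on Dec 23.
Marquesas is UTC−9:30: 11:47 PM − 9:30 = 2:17 PM on Dec 23.

2:17 PM on December 23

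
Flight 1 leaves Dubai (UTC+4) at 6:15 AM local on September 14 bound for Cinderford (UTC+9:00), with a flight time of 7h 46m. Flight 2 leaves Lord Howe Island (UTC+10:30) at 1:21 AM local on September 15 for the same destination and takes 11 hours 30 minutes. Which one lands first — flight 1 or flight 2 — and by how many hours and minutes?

Flight 1 in UTC: 6:15 AM − 4:00 = 2:15 AM on Sep 14.
+7 hours 46 minutes → arrive 10:01 AM UTC on Sep 14.
Flight 2 in UTC: 1:21 AM − 10:30 = 2:51 PM on Sep 14.
+11 hours 30 minutes → arrive 2:21 AM UTC on Sep 15.
Flight 1 lands earlier by 16 hours 20 minutes.

the first, by 16 hours 20 minutes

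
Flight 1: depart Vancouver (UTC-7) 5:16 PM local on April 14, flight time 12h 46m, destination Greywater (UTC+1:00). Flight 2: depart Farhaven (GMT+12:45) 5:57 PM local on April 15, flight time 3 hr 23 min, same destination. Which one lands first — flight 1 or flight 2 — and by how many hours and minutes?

Flight 1 in UTC: 5:16 PM + 7:00 = 12:16 AM on Apr 15.
+12 hours 46 minutes → arrive 1:02 PM UTC on Apr 15.
Flight 2 in UTC: 5:57 PM − 12:45 = 5:12 AM on Apr 15.
+3 hours 23 minutes → arrive 8:35 AM UTC on Apr 15.
Flight 2 lands earlier by 4 hours 27 minutes.

the second, by 4 hours 27 minutes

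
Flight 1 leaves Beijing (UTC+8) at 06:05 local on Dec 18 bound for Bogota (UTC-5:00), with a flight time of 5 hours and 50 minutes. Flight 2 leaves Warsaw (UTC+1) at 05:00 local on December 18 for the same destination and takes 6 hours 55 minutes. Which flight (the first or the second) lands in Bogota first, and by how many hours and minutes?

the first, by 7 hours

Flight 1 in UTC: 06:05 − 8:00 = 22:05 on Dec 17.
+5 hours 50 minutes → arrive 03:55 UTC on Dec 18.
Flight 2 in UTC: 05:00 − 1:00 = 04:00 on Dec 18.
+6 hours and 55 minutes → arrive 10:55 UTC on Dec 18.
Flight 1 lands earlier by 7 hours.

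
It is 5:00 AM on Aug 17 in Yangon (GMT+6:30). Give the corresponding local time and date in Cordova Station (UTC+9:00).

7:30 AM on August 17

Cordova Station is 2:30 ahead of Yangon.
Shift by the zone difference: 5:00 AM + 2:30 = 7:30 AM on Aug 17 in Cordova Station.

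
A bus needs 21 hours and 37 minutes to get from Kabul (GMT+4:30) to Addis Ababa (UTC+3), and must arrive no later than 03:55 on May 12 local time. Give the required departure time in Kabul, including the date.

Target arrival in UTC: 03:55 − 3:00 = 00:55 on May 12.
Subtract 21 hours 37 minutes → departure 03:18 UTC on May 11.
Kabul is UTC+4:30: 03:18 + 4:30 = 07:48 on May 11.

07:48 on May 11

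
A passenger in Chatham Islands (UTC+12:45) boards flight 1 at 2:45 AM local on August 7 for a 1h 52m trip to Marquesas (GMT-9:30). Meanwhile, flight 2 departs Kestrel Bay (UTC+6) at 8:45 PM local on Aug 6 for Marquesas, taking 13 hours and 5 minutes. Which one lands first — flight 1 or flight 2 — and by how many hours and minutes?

the first, by 11 hours 58 minutes

Flight 1 in UTC: 2:45 AM − 12:45 = 2:00 PM on Aug 6.
+1 hour 52 minutes → arrive 3:52 PM UTC on Aug 6.
Flight 2 in UTC: 8:45 PM − 6:00 = 2:45 PM on Aug 6.
+13 hours and 5 minutes → arrive 3:50 AM UTC on Aug 7.
Flight 1 lands earlier by 11 hours 58 minutes.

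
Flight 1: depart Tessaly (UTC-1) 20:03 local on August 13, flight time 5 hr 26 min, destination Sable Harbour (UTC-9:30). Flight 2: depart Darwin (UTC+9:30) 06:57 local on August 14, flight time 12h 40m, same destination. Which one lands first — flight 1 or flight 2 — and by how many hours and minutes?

the first, by 7 hours 38 minutes

Flight 1 in UTC: 20:03 + 1:00 = 21:03 on Aug 13.
+5 hours 26 minutes → arrive 02:29 UTC on Aug 14.
Flight 2 in UTC: 06:57 − 9:30 = 21:27 on Aug 13.
+12 hours and 40 minutes → arrive 10:07 UTC on Aug 14.
Flight 1 lands earlier by 7 hours 38 minutes.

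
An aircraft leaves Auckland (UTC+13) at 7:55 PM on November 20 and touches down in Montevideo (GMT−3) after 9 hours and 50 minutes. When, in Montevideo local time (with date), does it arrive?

1:45 PM on November 20

Convert departure to UTC: 7:55 PM − 13:00 = 6:55 AM UTC on Nov 20.
Add 9 hours and 50 minutes travel time → 4:45 PM UTC.
Montevideo is UTC−3:00, so local arrival = 4:45 PM − 3:00 = 1:45 PM on Nov 20.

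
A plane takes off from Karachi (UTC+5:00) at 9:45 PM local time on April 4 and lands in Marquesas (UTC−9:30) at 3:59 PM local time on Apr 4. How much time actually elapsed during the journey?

8 hours 44 minutes

Departure in UTC: 9:45 PM − 5:00 = 4:45 PM on Apr 4.
Arrival in UTC: 3:59 PM + 9:30 = 1:29 AM on Apr 5.
Elapsed = 1:29 AM − 4:45 PM (+1 day) = 8 hours 44 minutes.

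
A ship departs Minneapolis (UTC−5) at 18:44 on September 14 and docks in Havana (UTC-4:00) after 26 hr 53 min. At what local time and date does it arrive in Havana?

Convert departure to UTC: 18:44 + 5:00 = 23:44 UTC on Sep 14.
Add 26 hours and 53 minutes travel time → 02:37 UTC (Sep 16).
Havana is UTC−4:00, so local arrival = 02:37 − 4:00 = 22:37 on Sep 15.

22:37 on Sep 15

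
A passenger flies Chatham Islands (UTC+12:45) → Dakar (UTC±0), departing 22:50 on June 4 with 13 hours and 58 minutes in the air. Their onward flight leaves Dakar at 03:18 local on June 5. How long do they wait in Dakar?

3 hours 15 minutes

Convert departure to UTC: 22:50 − 12:45 = 10:05 UTC on Jun 4.
Add 13 hours and 58 minutes flight time → 00:03 UTC (Jun 5).
Dakar is UTC+0, so local arrival is the same: 00:03 on Jun 5.
Layover = 03:18 − 00:03 = 3 hours 15 minutes.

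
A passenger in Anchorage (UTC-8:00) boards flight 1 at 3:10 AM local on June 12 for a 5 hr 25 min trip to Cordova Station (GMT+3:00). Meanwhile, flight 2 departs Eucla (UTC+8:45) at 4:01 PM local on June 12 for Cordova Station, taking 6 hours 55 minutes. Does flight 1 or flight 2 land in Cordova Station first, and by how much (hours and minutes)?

the second, by 2 hours 24 minutes

Flight 1 in UTC: 3:10 AM + 8:00 = 11:10 AM on Jun 12.
+5 hours and 25 minutes → arrive 4:35 PM UTC on Jun 12.
Flight 2 in UTC: 4:01 PM − 8:45 = 7:16 AM on Jun 12.
+6 hours 55 minutes → arrive 2:11 PM UTC on Jun 12.
Flight 2 lands earlier by 2 hours 24 minutes.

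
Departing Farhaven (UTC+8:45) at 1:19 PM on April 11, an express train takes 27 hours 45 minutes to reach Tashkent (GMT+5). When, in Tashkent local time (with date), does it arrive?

Convert departure to UTC: 1:19 PM − 8:45 = 4:34 AM UTC on Apr 11.
Add 27 hours 45 minutes travel time → 8:19 AM UTC (Apr 12).
Tashkent is UTC+5:00, so local arrival = 8:19 AM + 5:00 = 1:19 PM on Apr 12.

1:19 PM on April 12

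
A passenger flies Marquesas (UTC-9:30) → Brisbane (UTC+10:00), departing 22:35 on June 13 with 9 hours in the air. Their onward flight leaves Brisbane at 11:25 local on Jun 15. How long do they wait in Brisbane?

8 hours 20 minutes

Convert departure to UTC: 22:35 + 9:30 = 08:05 UTC on Jun 14.
Add 9 hours flight time → 17:05 UTC.
Brisbane is UTC+10:00, so local arrival = 17:05 + 10:00 = 03:05 on Jun 15.
Layover = 11:25 − 03:05 = 8 hours 20 minutes.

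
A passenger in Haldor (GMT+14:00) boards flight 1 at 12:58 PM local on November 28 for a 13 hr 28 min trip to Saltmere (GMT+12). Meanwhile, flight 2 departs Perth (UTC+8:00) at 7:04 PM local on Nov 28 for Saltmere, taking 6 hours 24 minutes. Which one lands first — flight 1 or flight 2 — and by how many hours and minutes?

Flight 1 in UTC: 12:58 PM − 14:00 = 10:58 PM on Nov 27.
+13 hours 28 minutes → arrive 12:26 PM UTC on Nov 28.
Flight 2 in UTC: 7:04 PM − 8:00 = 11:04 AM on Nov 28.
+6 hours 24 minutes → arrive 5:28 PM UTC on Nov 28.
Flight 1 lands earlier by 5 hours 2 minutes.

the first, by 5 hours 2 minutes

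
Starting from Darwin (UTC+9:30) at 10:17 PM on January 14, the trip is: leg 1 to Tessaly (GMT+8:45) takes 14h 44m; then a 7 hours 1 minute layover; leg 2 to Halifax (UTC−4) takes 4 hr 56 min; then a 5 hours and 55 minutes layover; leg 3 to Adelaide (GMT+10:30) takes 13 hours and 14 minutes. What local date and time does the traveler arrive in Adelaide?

9:07 PM on January 16

Convert departure to UTC: 10:17 PM − 9:30 = 12:47 PM UTC on Jan 14.
Add 14 hours 44 minutes leg 1 → 3:31 AM UTC (Jan 15).
Add 7 hours and 1 minute layover in Tessaly → 10:32 AM UTC.
Add 4 hours 56 minutes leg 2 → 3:28 PM UTC.
Add 5 hours 55 minutes layover in Halifax → 9:23 PM UTC.
Add 13 hours 14 minutes leg 3 → 10:37 AM UTC (Jan 16).
Adelaide is UTC+10:30, so local arrival = 10:37 AM + 10:30 = 9:07 PM on Jan 16.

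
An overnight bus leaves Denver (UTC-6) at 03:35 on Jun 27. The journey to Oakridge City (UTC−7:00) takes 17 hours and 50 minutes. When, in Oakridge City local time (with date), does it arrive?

Convert departure to UTC: 03:35 + 6:00 = 09:35 UTC on Jun 27.
Add 17 hours and 50 minutes travel time → 03:25 UTC (Jun 28).
Oakridge City is UTC−7:00, so local arrival = 03:25 − 7:00 = 20:25 on Jun 27.

20:25 on Jun 27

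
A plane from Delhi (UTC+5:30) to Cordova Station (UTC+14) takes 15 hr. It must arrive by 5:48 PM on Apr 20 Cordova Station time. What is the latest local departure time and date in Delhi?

Target arrival in UTC: 5:48 PM − 14:00 = 3:48 AM on Apr 20.
Subtract 15 hours → departure 12:48 PM UTC on Apr 19.
Delhi is UTC+5:30: 12:48 PM + 5:30 = 6:18 PM on Apr 19.

6:18 PM on Apr 19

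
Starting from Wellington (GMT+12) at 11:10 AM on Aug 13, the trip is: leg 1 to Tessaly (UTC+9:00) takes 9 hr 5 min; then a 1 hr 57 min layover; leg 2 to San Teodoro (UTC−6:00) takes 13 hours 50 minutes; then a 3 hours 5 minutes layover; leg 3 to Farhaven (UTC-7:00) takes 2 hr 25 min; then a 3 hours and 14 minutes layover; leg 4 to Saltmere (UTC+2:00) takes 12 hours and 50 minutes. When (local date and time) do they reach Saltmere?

Convert departure to UTC: 11:10 AM − 12:00 = 11:10 PM UTC on Aug 12.
Add 9 hours and 5 minutes leg 1 → 8:15 AM UTC (Aug 13).
Add 1 hour and 57 minutes layover in Tessaly → 10:12 AM UTC.
Add 13 hours and 50 minutes leg 2 → 12:02 AM UTC (Aug 14).
Add 3 hours 5 minutes layover in San Teodoro → 3:07 AM UTC.
Add 2 hours and 25 minutes leg 3 → 5:32 AM UTC.
Add 3 hours and 14 minutes layover in Farhaven → 8:46 AM UTC.
Add 12 hours 50 minutes leg 4 → 9:36 PM UTC.
Saltmere is UTC+2:00, so local arrival = 9:36 PM + 2:00 = 11:36 PM on Aug 14.

11:36 PM on Aug 14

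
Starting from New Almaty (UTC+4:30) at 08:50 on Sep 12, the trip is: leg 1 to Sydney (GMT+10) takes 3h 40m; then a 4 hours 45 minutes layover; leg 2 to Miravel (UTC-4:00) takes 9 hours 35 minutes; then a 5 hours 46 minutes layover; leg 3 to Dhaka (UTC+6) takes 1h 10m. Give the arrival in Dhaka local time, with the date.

11:16 on September 13

Convert departure to UTC: 08:50 − 4:30 = 04:20 UTC on Sep 12.
Add 3 hours 40 minutes leg 1 → 08:00 UTC.
Add 4 hours and 45 minutes layover in Sydney → 12:45 UTC.
Add 9 hours and 35 minutes leg 2 → 22:20 UTC.
Add 5 hours 46 minutes layover in Miravel → 04:06 UTC (Sep 13).
Add 1 hour and 10 minutes leg 3 → 05:16 UTC.
Dhaka is UTC+6:00, so local arrival = 05:16 + 6:00 = 11:16 on Sep 13.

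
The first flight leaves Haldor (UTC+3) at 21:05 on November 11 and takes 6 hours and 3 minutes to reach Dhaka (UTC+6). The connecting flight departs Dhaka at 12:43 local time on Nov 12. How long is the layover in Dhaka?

6 hours 35 minutes

Convert departure to UTC: 21:05 − 3:00 = 18:05 UTC on Nov 11.
Add 6 hours 3 minutes flight time → 00:08 UTC (Nov 12).
Dhaka is UTC+6:00, so local arrival = 00:08 + 6:00 = 06:08 on Nov 12.
Layover = 12:43 − 06:08 = 6 hours 35 minutes.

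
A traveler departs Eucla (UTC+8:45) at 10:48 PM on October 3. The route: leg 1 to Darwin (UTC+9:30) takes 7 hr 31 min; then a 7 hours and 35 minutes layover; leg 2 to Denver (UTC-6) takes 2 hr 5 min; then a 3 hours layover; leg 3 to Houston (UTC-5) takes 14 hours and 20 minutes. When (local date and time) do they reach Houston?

7:34 PM on October 4

Convert departure to UTC: 10:48 PM − 8:45 = 2:03 PM UTC on Oct 3.
Add 7 hours and 31 minutes leg 1 → 9:34 PM UTC.
Add 7 hours and 35 minutes layover in Darwin → 5:09 AM UTC (Oct 4).
Add 2 hours and 5 minutes leg 2 → 7:14 AM UTC.
Add 3 hours layover in Denver → 10:14 AM UTC.
Add 14 hours and 20 minutes leg 3 → 12:34 AM UTC (Oct 5).
Houston is UTC−5:00, so local arrival = 12:34 AM − 5:00 = 7:34 PM on Oct 4.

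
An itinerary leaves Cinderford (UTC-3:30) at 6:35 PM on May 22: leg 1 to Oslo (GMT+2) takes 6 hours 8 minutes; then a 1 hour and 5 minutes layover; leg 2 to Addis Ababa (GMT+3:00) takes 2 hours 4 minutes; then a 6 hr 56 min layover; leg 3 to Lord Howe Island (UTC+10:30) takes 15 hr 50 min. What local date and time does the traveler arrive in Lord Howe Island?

Convert departure to UTC: 6:35 PM + 3:30 = 10:05 PM UTC on May 22.
Add 6 hours and 8 minutes leg 1 → 4:13 AM UTC (May 23).
Add 1 hour 5 minutes layover in Oslo → 5:18 AM UTC.
Add 2 hours 4 minutes leg 2 → 7:22 AM UTC.
Add 6 hours and 56 minutes layover in Addis Ababa → 2:18 PM UTC.
Add 15 hours and 50 minutes leg 3 → 6:08 AM UTC (May 24).
Lord Howe Island is UTC+10:30, so local arrival = 6:08 AM + 10:30 = 4:38 PM on May 24.

4:38 PM on May 24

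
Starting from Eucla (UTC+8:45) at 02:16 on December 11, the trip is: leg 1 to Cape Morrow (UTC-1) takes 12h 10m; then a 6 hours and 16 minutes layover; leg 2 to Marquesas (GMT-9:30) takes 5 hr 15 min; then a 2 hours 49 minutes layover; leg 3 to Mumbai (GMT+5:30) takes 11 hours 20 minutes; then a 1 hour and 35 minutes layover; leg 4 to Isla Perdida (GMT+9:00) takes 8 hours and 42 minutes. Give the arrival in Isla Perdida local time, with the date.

02:38 on Dec 13

Convert departure to UTC: 02:16 − 8:45 = 17:31 UTC on Dec 10.
Add 12 hours and 10 minutes leg 1 → 05:41 UTC (Dec 11).
Add 6 hours and 16 minutes layover in Cape Morrow → 11:57 UTC.
Add 5 hours 15 minutes leg 2 → 17:12 UTC.
Add 2 hours 49 minutes layover in Marquesas → 20:01 UTC.
Add 11 hours and 20 minutes leg 3 → 07:21 UTC (Dec 12).
Add 1 hour 35 minutes layover in Mumbai → 08:56 UTC.
Add 8 hours 42 minutes leg 4 → 17:38 UTC.
Isla Perdida is UTC+9:00, so local arrival = 17:38 + 9:00 = 02:38 on Dec 13.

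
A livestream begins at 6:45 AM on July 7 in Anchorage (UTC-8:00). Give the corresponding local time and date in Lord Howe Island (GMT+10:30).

In UTC: 6:45 AM + 8:00 = 2:45 PM on Jul 7.
Lord Howe Island is UTC+10:30: 2:45 PM + 10:30 = 1:15 AM on Jul 8.

1:15 AM on Jul 8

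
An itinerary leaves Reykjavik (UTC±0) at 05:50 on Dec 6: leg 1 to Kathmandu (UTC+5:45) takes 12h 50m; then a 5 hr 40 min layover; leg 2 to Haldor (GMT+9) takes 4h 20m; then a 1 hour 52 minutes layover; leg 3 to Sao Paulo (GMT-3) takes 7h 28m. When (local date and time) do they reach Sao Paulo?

11:00 on December 7

Reykjavik is at UTC+0, so departure is already 05:50 UTC on Dec 6.
Add 12 hours and 50 minutes leg 1 → 18:40 UTC.
Add 5 hours and 40 minutes layover in Kathmandu → 00:20 UTC (Dec 7).
Add 4 hours and 20 minutes leg 2 → 04:40 UTC.
Add 1 hour 52 minutes layover in Haldor → 06:32 UTC.
Add 7 hours and 28 minutes leg 3 → 14:00 UTC.
Sao Paulo is UTC−3:00, so local arrival = 14:00 − 3:00 = 11:00 on Dec 7.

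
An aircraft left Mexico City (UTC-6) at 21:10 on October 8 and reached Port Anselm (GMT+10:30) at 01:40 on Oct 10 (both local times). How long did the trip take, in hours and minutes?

12 hours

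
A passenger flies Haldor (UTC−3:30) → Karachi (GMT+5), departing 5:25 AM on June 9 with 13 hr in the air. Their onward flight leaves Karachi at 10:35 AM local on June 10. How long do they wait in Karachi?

7 hours 40 minutes

Convert departure to UTC: 5:25 AM + 3:30 = 8:55 AM UTC on Jun 9.
Add 13 hours flight time → 9:55 PM UTC.
Karachi is UTC+5:00, so local arrival = 9:55 PM + 5:00 = 2:55 AM on Jun 10.
Layover = 10:35 AM − 2:55 AM = 7 hours 40 minutes.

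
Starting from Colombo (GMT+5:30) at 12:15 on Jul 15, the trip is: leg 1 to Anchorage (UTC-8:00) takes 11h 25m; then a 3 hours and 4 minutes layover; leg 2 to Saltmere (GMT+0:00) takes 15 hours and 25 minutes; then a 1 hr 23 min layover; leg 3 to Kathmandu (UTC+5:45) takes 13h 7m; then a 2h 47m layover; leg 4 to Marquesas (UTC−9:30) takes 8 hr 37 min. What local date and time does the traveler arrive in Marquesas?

05:03 on Jul 17

Convert departure to UTC: 12:15 − 5:30 = 06:45 UTC on Jul 15.
Add 11 hours 25 minutes leg 1 → 18:10 UTC.
Add 3 hours 4 minutes layover in Anchorage → 21:14 UTC.
Add 15 hours 25 minutes leg 2 → 12:39 UTC (Jul 16).
Add 1 hour 23 minutes layover in Saltmere → 14:02 UTC.
Add 13 hours and 7 minutes leg 3 → 03:09 UTC (Jul 17).
Add 2 hours and 47 minutes layover in Kathmandu → 05:56 UTC.
Add 8 hours 37 minutes leg 4 → 14:33 UTC.
Marquesas is UTC−9:30, so local arrival = 14:33 − 9:30 = 05:03 on Jul 17.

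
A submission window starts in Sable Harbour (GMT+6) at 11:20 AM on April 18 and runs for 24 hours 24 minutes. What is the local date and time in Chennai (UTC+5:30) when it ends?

11:14 AM on Apr 19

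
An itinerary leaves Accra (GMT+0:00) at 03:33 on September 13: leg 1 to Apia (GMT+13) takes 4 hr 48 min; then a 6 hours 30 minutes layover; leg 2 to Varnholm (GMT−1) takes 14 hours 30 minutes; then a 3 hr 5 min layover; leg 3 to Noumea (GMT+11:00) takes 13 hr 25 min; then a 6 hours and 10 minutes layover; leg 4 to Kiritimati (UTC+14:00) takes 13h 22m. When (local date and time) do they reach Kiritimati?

Accra is at UTC+0, so departure is already 03:33 UTC on Sep 13.
Add 4 hours and 48 minutes leg 1 → 08:21 UTC.
Add 6 hours and 30 minutes layover in Apia → 14:51 UTC.
Add 14 hours and 30 minutes leg 2 → 05:21 UTC (Sep 14).
Add 3 hours and 5 minutes layover in Varnholm → 08:26 UTC.
Add 13 hours 25 minutes leg 3 → 21:51 UTC.
Add 6 hours 10 minutes layover in Noumea → 04:01 UTC (Sep 15).
Add 13 hours and 22 minutes leg 4 → 17:23 UTC.
Kiritimati is UTC+14:00, so local arrival = 17:23 + 14:00 = 07:23 on Sep 16.

07:23 on September 16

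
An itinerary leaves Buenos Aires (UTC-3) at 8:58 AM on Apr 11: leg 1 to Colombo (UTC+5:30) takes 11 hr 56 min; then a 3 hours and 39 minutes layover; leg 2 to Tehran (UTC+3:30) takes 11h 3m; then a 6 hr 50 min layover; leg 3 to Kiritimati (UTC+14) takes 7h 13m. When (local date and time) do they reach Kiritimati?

6:39 PM on April 13

Convert departure to UTC: 8:58 AM + 3:00 = 11:58 AM UTC on Apr 11.
Add 11 hours and 56 minutes leg 1 → 11:54 PM UTC.
Add 3 hours and 39 minutes layover in Colombo → 3:33 AM UTC (Apr 12).
Add 11 hours 3 minutes leg 2 → 2:36 PM UTC.
Add 6 hours 50 minutes layover in Tehran → 9:26 PM UTC.
Add 7 hours 13 minutes leg 3 → 4:39 AM UTC (Apr 13).
Kiritimati is UTC+14:00, so local arrival = 4:39 AM + 14:00 = 6:39 PM on Apr 13.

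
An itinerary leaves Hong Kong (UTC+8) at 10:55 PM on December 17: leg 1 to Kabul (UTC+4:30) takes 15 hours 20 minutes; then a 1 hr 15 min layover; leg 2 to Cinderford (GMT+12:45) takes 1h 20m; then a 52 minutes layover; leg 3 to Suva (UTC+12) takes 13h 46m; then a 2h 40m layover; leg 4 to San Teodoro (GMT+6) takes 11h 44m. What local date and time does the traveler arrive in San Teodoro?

Convert departure to UTC: 10:55 PM − 8:00 = 2:55 PM UTC on Dec 17.
Add 15 hours and 20 minutes leg 1 → 6:15 AM UTC (Dec 18).
Add 1 hour 15 minutes layover in Kabul → 7:30 AM UTC.
Add 1 hour and 20 minutes leg 2 → 8:50 AM UTC.
Add 52 minutes layover in Cinderford → 9:42 AM UTC.
Add 13 hours and 46 minutes leg 3 → 11:28 PM UTC.
Add 2 hours and 40 minutes layover in Suva → 2:08 AM UTC (Dec 19).
Add 11 hours 44 minutes leg 4 → 1:52 PM UTC.
San Teodoro is UTC+6:00, so local arrival = 1:52 PM + 6:00 = 7:52 PM on Dec 19.

7:52 PM on December 19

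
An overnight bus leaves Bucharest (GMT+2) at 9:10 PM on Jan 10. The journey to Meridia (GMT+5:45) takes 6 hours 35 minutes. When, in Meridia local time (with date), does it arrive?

Convert departure to UTC: 9:10 PM − 2:00 = 7:10 PM UTC on Jan 10.
Add 6 hours and 35 minutes travel time → 1:45 AM UTC (Jan 11).
Meridia is UTC+5:45, so local arrival = 1:45 AM + 5:45 = 7:30 AM on Jan 11.

7:30 AM on January 11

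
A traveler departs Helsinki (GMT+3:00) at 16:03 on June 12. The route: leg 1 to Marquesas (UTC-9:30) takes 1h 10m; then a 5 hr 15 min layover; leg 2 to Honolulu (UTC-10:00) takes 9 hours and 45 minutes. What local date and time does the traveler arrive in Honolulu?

Convert departure to UTC: 16:03 − 3:00 = 13:03 UTC on Jun 12.
Add 1 hour 10 minutes leg 1 → 14:13 UTC.
Add 5 hours 15 minutes layover in Marquesas → 19:28 UTC.
Add 9 hours and 45 minutes leg 2 → 05:13 UTC (Jun 13).
Honolulu is UTC−10:00, so local arrival = 05:13 − 10:00 = 19:13 on Jun 12.

19:13 on June 12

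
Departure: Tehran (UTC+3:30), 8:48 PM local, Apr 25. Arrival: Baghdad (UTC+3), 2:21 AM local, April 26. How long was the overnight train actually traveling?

Departure in UTC: 8:48 PM − 3:30 = 5:18 PM on Apr 25.
Arrival in UTC: 2:21 AM − 3:00 = 11:21 PM on Apr 25.
Elapsed = 11:21 PM − 5:18 PM = 6 hours 3 minutes.

6 hours 3 minutes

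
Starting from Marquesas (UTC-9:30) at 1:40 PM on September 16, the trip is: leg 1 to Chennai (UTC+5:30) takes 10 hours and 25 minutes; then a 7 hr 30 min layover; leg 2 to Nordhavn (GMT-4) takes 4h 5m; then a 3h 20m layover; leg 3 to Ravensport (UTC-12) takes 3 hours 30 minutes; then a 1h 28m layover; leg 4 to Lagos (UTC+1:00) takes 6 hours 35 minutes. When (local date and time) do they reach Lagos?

1:03 PM on September 18

Convert departure to UTC: 1:40 PM + 9:30 = 11:10 PM UTC on Sep 16.
Add 10 hours 25 minutes leg 1 → 9:35 AM UTC (Sep 17).
Add 7 hours 30 minutes layover in Chennai → 5:05 PM UTC.
Add 4 hours and 5 minutes leg 2 → 9:10 PM UTC.
Add 3 hours 20 minutes layover in Nordhavn → 12:30 AM UTC (Sep 18).
Add 3 hours and 30 minutes leg 3 → 4:00 AM UTC.
Add 1 hour 28 minutes layover in Ravensport → 5:28 AM UTC.
Add 6 hours and 35 minutes leg 4 → 12:03 PM UTC.
Lagos is UTC+1:00, so local arrival = 12:03 PM + 1:00 = 1:03 PM on Sep 18.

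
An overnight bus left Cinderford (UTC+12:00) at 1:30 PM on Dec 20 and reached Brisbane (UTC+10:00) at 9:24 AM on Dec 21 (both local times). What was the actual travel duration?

21 hours 54 minutes

Departure in UTC: 1:30 PM − 12:00 = 1:30 AM on Dec 20.
Arrival in UTC: 9:24 AM − 10:00 = 11:24 PM on Dec 20.
Elapsed = 11:24 PM − 1:30 AM = 21 hours 54 minutes.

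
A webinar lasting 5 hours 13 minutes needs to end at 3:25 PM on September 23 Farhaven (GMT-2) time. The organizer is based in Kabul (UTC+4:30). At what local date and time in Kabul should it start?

Target end time in UTC: 3:25 PM + 2:00 = 5:25 PM on Sep 23.
Subtract 5 hours and 13 minutes → start 12:12 PM UTC on Sep 23.
Kabul is UTC+4:30: 12:12 PM + 4:30 = 4:42 PM on Sep 23.

4:42 PM on September 23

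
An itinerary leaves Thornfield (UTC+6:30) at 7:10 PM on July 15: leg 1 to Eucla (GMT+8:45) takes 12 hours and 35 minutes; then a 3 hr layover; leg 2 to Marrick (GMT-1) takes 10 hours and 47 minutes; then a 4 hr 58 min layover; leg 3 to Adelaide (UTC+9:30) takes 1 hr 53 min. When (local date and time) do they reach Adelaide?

Convert departure to UTC: 7:10 PM − 6:30 = 12:40 PM UTC on Jul 15.
Add 12 hours 35 minutes leg 1 → 1:15 AM UTC (Jul 16).
Add 3 hours layover in Eucla → 4:15 AM UTC.
Add 10 hours 47 minutes leg 2 → 3:02 PM UTC.
Add 4 hours and 58 minutes layover in Marrick → 8:00 PM UTC.
Add 1 hour and 53 minutes leg 3 → 9:53 PM UTC.
Adelaide is UTC+9:30, so local arrival = 9:53 PM + 9:30 = 7:23 AM on Jul 17.

7:23 AM on Jul 17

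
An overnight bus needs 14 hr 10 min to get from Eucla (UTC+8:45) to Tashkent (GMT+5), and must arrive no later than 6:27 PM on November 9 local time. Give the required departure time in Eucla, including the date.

8:02 AM on Nov 9

Target arrival in UTC: 6:27 PM − 5:00 = 1:27 PM on Nov 9.
Subtract 14 hours 10 minutes → departure 11:17 PM UTC on Nov 8.
Eucla is UTC+8:45: 11:17 PM + 8:45 = 8:02 AM on Nov 9.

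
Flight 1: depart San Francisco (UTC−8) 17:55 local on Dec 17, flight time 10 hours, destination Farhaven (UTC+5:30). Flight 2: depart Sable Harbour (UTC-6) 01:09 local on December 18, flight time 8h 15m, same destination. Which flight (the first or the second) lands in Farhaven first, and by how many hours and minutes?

the first, by 3 hours 29 minutes

Flight 1 in UTC: 17:55 + 8:00 = 01:55 on Dec 18.
+10 hours → arrive 11:55 UTC on Dec 18.
Flight 2 in UTC: 01:09 + 6:00 = 07:09 on Dec 18.
+8 hours 15 minutes → arrive 15:24 UTC on Dec 18.
Flight 1 lands earlier by 3 hours 29 minutes.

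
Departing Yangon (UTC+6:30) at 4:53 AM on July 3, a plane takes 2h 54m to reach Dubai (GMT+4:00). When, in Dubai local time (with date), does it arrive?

5:17 AM on Jul 3

Dubai is 2:30 behind Yangon.
After 2 hours 54 minutes it is 7:47 AM in Yangon.
Shift by the zone difference: 7:47 AM − 2:30 = 5:17 AM on Jul 3 in Dubai.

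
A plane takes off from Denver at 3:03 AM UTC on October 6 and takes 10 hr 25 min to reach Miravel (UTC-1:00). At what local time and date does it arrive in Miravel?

12:28 PM on Oct 6

Departure is given in UTC: 3:03 AM on Oct 6.
Add 10 hours and 25 minutes → 1:28 PM UTC.
Miravel is UTC−1:00: 1:28 PM − 1:00 = 12:28 PM on Oct 6.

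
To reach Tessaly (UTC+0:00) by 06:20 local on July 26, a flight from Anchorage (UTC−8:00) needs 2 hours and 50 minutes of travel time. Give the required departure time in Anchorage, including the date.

Target arrival is already UTC: 06:20 on Jul 26.
Subtract 2 hours and 50 minutes → departure 03:30 UTC on Jul 26.
Anchorage is UTC−8:00: 03:30 − 8:00 = 19:30 on Jul 25.

19:30 on July 25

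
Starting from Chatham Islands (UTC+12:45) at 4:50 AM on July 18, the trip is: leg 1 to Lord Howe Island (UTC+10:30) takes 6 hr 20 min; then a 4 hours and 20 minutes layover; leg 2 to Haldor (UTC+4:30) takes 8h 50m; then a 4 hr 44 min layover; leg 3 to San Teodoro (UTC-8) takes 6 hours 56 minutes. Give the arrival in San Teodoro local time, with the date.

3:15 PM on July 18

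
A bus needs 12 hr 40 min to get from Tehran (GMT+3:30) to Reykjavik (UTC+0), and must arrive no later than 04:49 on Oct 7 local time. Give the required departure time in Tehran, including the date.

19:39 on October 6

Target arrival is already UTC: 04:49 on Oct 7.
Subtract 12 hours 40 minutes → departure 16:09 UTC on Oct 6.
Tehran is UTC+3:30: 16:09 + 3:30 = 19:39 on Oct 6.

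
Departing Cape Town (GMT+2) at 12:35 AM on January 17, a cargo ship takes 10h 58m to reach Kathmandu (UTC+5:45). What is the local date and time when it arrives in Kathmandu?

Convert departure to UTC: 12:35 AM − 2:00 = 10:35 PM UTC on Jan 16.
Add 10 hours 58 minutes travel time → 9:33 AM UTC (Jan 17).
Kathmandu is UTC+5:45, so local arrival = 9:33 AM + 5:45 = 3:18 PM on Jan 17.

3:18 PM on January 17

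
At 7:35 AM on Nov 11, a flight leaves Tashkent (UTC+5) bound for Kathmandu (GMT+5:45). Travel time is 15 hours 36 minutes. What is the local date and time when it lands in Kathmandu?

11:56 PM on Nov 11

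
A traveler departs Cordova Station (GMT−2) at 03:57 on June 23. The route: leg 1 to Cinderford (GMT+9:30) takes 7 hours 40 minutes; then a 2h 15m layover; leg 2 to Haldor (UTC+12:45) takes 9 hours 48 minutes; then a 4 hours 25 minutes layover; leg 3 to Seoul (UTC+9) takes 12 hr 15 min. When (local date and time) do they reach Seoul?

Convert departure to UTC: 03:57 + 2:00 = 05:57 UTC on Jun 23.
Add 7 hours 40 minutes leg 1 → 13:37 UTC.
Add 2 hours and 15 minutes layover in Cinderford → 15:52 UTC.
Add 9 hours and 48 minutes leg 2 → 01:40 UTC (Jun 24).
Add 4 hours and 25 minutes layover in Haldor → 06:05 UTC.
Add 12 hours 15 minutes leg 3 → 18:20 UTC.
Seoul is UTC+9:00, so local arrival = 18:20 + 9:00 = 03:20 on Jun 25.

03:20 on Jun 25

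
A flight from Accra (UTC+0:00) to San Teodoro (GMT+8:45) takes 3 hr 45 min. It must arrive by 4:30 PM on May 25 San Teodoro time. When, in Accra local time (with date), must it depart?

Target arrival in UTC: 4:30 PM − 8:45 = 7:45 AM on May 25.
Subtract 3 hours 45 minutes → departure 4:00 AM UTC on May 25.
Accra is UTC+0, so departure is 4:00 AM on May 25.

4:00 AM on May 25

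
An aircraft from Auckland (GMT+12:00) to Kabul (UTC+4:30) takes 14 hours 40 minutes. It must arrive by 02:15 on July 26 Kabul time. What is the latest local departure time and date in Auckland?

19:05 on July 25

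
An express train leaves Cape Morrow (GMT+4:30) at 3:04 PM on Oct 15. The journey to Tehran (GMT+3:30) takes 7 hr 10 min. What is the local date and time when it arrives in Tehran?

Convert departure to UTC: 3:04 PM − 4:30 = 10:34 AM UTC on Oct 15.
Add 7 hours and 10 minutes travel time → 5:44 PM UTC.
Tehran is UTC+3:30, so local arrival = 5:44 PM + 3:30 = 9:14 PM on Oct 15.

9:14 PM on October 15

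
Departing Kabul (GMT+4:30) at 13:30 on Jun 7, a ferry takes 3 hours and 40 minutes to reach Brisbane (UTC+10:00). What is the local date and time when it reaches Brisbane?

22:40 on June 7

Convert departure to UTC: 13:30 − 4:30 = 09:00 UTC on Jun 7.
Add 3 hours and 40 minutes travel time → 12:40 UTC.
Brisbane is UTC+10:00, so local arrival = 12:40 + 10:00 = 22:40 on Jun 7.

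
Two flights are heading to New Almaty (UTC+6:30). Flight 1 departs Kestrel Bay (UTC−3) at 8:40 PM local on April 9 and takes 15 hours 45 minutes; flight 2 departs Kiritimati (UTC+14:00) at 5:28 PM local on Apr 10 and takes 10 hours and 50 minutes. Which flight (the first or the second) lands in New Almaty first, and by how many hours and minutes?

the second, by 1 hour 7 minutes

Flight 1 in UTC: 8:40 PM + 3:00 = 11:40 PM on Apr 9.
+15 hours and 45 minutes → arrive 3:25 PM UTC on Apr 10.
Flight 2 in UTC: 5:28 PM − 14:00 = 3:28 AM on Apr 10.
+10 hours 50 minutes → arrive 2:18 PM UTC on Apr 10.
Flight 2 lands earlier by 1 hour 7 minutes.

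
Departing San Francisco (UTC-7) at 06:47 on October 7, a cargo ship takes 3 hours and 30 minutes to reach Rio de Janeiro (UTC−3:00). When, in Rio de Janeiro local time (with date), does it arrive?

Convert departure to UTC: 06:47 + 7:00 = 13:47 UTC on Oct 7.
Add 3 hours 30 minutes travel time → 17:17 UTC.
Rio de Janeiro is UTC−3:00, so local arrival = 17:17 − 3:00 = 14:17 on Oct 7.

14:17 on Oct 7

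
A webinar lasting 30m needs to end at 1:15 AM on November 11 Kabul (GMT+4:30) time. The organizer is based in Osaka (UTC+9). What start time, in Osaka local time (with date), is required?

Target end time in UTC: 1:15 AM − 4:30 = 8:45 PM on Nov 10.
Subtract 30 minutes → start 8:15 PM UTC on Nov 10.
Osaka is UTC+9:00: 8:15 PM + 9:00 = 5:15 AM on Nov 11.

5:15 AM on November 11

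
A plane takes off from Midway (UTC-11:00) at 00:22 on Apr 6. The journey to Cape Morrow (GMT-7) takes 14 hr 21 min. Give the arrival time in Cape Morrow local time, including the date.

18:43 on Apr 6

Cape Morrow is 4:00 ahead of Midway.
After 14 hours 21 minutes it is 14:43 in Midway.
Shift by the zone difference: 14:43 + 4:00 = 18:43 on Apr 6 in Cape Morrow.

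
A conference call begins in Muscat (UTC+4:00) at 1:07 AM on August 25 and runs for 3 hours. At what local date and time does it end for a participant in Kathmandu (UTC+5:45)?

5:52 AM on August 25

Convert start to UTC: 1:07 AM − 4:00 = 9:07 PM UTC on Aug 24.
Add 3 hours duration → 12:07 AM UTC (Aug 25).
Kathmandu is UTC+5:45, so local end time = 12:07 AM + 5:45 = 5:52 AM on Aug 25.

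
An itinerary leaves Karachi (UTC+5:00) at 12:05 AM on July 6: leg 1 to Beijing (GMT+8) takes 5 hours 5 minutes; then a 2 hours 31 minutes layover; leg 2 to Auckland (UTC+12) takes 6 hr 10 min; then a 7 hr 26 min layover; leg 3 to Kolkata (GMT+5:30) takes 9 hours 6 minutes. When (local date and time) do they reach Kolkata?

6:53 AM on Jul 7

Convert departure to UTC: 12:05 AM − 5:00 = 7:05 PM UTC on Jul 5.
Add 5 hours 5 minutes leg 1 → 12:10 AM UTC (Jul 6).
Add 2 hours and 31 minutes layover in Beijing → 2:41 AM UTC.
Add 6 hours and 10 minutes leg 2 → 8:51 AM UTC.
Add 7 hours 26 minutes layover in Auckland → 4:17 PM UTC.
Add 9 hours and 6 minutes leg 3 → 1:23 AM UTC (Jul 7).
Kolkata is UTC+5:30, so local arrival = 1:23 AM + 5:30 = 6:53 AM on Jul 7.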